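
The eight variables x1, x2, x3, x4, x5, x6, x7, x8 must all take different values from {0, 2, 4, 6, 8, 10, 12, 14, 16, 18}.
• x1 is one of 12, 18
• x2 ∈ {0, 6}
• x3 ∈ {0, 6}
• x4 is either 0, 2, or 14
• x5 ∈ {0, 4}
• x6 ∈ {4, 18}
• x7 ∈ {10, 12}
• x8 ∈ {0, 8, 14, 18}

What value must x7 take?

x2 and x3 share exactly the 2 values {0, 6}; by pigeonhole those values go to them, so strike 0, 6 from x4, x5, x8.
x5 has just one choice, so x5 = 4. So x6 can't be 4.
x6 must be 18 (only option left). Eliminate 18 elsewhere: x1, x8.
x1 has just one choice, so x1 = 12. Remove 12 from x7.
So x7 = 10.

10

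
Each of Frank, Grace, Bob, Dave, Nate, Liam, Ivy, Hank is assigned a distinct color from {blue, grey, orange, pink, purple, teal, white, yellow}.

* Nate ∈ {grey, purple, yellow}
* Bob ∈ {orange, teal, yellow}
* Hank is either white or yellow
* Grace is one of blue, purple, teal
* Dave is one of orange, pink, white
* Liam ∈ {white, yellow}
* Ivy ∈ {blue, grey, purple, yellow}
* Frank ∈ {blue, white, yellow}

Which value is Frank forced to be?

blue

The 8 variables draw from only 8 values {blue, grey, orange, pink, purple, teal, white, yellow}, so each is used; only Dave can be pink, hence Dave = pink.
The 7 still-open variables together cover exactly {blue, grey, orange, purple, teal, white, yellow} — 7 values for 7 variables — and orange appears only in Bob's list, so Bob = orange.
The 6 still-open variables draw from only 6 values {blue, grey, purple, teal, white, yellow}, so each is used; only Grace can be teal, hence Grace = teal.
Liam and Hank between them cover only {white, yellow} — a naked pair. Remove those values from Frank, Nate, Ivy.
So Frank = blue.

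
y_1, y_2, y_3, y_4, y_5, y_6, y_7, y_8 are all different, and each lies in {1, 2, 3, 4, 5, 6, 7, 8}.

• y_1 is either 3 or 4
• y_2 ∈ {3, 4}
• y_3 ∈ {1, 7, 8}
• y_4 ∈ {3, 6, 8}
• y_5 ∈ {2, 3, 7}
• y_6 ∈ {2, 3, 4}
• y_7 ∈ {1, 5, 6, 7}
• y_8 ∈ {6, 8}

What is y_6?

2

The 8 variables together cover exactly {1, 2, 3, 4, 5, 6, 7, 8} — 8 values for 8 variables — and 5 appears only in y_7's list, so y_7 = 5.
Among the 7 still-open variables, 1 fits only y_3 (and all 7 values in {1, 2, 3, 4, 6, 7, 8} must be used), so y_3 = 1.
The 6 still-open variables draw from only 6 values {2, 3, 4, 6, 7, 8}, so each is used; only y_5 can be 7, hence y_5 = 7.
The 5 still-open variables together cover exactly {2, 3, 4, 6, 8} — 5 values for 5 variables — and 2 appears only in y_6's list, so y_6 = 2.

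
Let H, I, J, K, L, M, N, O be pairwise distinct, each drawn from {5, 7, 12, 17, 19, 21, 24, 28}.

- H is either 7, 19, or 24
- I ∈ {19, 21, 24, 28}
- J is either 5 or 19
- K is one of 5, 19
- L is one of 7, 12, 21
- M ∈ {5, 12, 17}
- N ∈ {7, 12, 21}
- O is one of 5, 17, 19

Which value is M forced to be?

The 8 variables draw from only 8 values {5, 7, 12, 17, 19, 21, 24, 28}, so each is used; only I can be 28, hence I = 28.
The 7 still-open variables draw from only 7 values {5, 7, 12, 17, 19, 21, 24}, so each is used; only H can be 24, hence H = 24.
J and K share exactly the 2 values {5, 19}; by pigeonhole those values go to them, so strike 5, 19 from M, O.
That leaves O = 17. So M can't be 17.
So M = 12.

12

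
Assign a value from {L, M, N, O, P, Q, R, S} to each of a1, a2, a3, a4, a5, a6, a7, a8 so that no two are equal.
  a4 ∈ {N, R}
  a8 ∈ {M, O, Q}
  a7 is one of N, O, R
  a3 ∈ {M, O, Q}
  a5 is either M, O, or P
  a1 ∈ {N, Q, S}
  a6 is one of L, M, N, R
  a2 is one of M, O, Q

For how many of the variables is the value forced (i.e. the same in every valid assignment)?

Among the 8 variables, L fits only a6 (and all 8 values in {L, M, N, O, P, Q, R, S} must be used), so a6 = L.
The 7 still-open variables draw from only 7 values {M, N, O, P, Q, R, S}, so each is used; only a5 can be P, hence a5 = P.
The 6 still-open variables draw from only 6 values {M, N, O, Q, R, S}, so each is used; only a1 can be S, hence a1 = S.
a2, a3, a8 between them cover only {M, O, Q} — a naked triple. Remove those values from a7.
Determined: a1=S, a5=P, a6=L. The other variables each still have more than one consistent value. That makes 3.

3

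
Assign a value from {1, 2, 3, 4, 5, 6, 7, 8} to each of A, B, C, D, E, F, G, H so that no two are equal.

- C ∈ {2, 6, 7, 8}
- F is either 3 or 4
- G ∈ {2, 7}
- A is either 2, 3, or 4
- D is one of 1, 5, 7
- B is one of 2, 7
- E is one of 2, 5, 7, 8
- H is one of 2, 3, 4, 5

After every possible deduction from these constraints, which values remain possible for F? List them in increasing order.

3, 4

The 8 variables draw from only 8 values {1, 2, 3, 4, 5, 6, 7, 8}, so each is used; only D can be 1, hence D = 1.
The 7 still-open variables together cover exactly {2, 3, 4, 5, 6, 7, 8} — 7 values for 7 variables — and 6 appears only in C's list, so C = 6.
The 6 still-open variables draw from only 6 values {2, 3, 4, 5, 7, 8}, so each is used; only E can be 8, hence E = 8.
The 5 still-open variables together cover exactly {2, 3, 4, 5, 7} — 5 values for 5 variables — and 5 appears only in H's list, so H = 5.
The 2 variables B and G are confined to {2, 7}, which locks those values in; drop them from A.
No further eliminations apply; F can still be any of 3, 4.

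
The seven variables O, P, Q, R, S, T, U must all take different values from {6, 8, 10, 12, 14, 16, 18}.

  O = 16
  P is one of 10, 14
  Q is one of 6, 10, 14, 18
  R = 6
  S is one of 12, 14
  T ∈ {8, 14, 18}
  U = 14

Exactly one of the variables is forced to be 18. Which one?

O's domain is down to {16}, so O = 16.
That leaves R = 6. Remove 6 from Q.
That leaves U = 14. Remove 14 from P, Q, S, T.
That leaves P = 10. Eliminate 10 elsewhere: Q.
So 18 goes to Q.

Q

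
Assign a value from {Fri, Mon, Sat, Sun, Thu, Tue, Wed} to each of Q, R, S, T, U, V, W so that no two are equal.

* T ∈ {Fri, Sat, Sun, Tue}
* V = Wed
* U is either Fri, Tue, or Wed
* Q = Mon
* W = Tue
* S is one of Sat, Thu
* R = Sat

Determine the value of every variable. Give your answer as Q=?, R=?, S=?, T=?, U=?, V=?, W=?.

Q must be Mon (only option left).
That leaves R = Sat. So S, T can't be Sat.
That leaves S = Thu.
V's domain is down to {Wed}, so V = Wed. So U can't be Wed.
W's domain is down to {Tue}, so W = Tue. Remove Tue from T, U.
U must be Fri (only option left). Remove Fri from T.
That leaves T = Sun.

Q=Mon, R=Sat, S=Thu, T=Sun, U=Fri, V=Wed, W=Tue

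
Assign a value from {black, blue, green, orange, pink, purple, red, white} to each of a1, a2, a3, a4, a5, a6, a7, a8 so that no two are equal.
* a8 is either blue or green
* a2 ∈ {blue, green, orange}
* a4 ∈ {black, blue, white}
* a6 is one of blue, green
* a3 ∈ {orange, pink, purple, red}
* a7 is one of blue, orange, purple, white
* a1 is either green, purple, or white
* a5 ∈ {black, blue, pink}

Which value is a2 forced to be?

The 8 variables together cover exactly {black, blue, green, orange, pink, purple, red, white} — 8 values for 8 variables — and red appears only in a3's list, so a3 = red.
The 7 still-open variables draw from only 7 values {black, blue, green, orange, pink, purple, white}, so each is used; only a5 can be pink, hence a5 = pink.
The 6 still-open variables draw from only 6 values {black, blue, green, orange, purple, white}, so each is used; only a4 can be black, hence a4 = black.
The 2 variables a6 and a8 are confined to {blue, green}, which locks those values in; drop them from a1, a2, a7.
So a2 = orange.

orange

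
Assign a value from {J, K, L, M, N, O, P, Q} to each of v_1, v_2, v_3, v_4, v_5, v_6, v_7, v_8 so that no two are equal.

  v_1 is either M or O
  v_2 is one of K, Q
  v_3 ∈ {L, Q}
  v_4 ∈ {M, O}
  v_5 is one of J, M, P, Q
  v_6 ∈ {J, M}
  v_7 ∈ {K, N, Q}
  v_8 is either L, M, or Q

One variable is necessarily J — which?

v_6

The 8 variables draw from only 8 values {J, K, L, M, N, O, P, Q}, so each is used; only v_7 can be N, hence v_7 = N.
Among the 7 still-open variables, K fits only v_2 (and all 7 values in {J, K, L, M, O, P, Q} must be used), so v_2 = K.
Among the 6 still-open variables, P fits only v_5 (and all 6 values in {J, L, M, O, P, Q} must be used), so v_5 = P.
Among the 5 still-open variables, J fits only v_6 (and all 5 values in {J, L, M, O, Q} must be used), so v_6 = J.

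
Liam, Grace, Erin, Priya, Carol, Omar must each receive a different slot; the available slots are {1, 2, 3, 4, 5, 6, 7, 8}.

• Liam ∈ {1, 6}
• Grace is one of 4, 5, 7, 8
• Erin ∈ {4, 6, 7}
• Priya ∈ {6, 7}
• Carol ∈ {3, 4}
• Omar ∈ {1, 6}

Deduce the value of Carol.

Liam and Omar share exactly the 2 values {1, 6}; by pigeonhole those values go to them, so strike 1, 6 from Erin, Priya.
Priya must be 7 (only option left). Remove 7 from Grace, Erin.
That leaves Erin = 4. Remove 4 from Grace, Carol.
So Carol = 3.

3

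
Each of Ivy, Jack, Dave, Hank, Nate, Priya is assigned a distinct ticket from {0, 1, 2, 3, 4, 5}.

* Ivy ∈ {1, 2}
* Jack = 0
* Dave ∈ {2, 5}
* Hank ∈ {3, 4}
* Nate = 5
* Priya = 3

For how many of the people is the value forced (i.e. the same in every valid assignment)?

6

Jack's domain is down to {0}, so Jack = 0.
Nate's domain is down to {5}, so Nate = 5. Strike 5 from Dave.
Priya has just one choice, so Priya = 3. Remove 3 from Hank.
Dave must be 2 (only option left). Eliminate 2 elsewhere: Ivy.
Hank has just one choice, so Hank = 4.
That leaves Ivy = 1.
Every person is fixed: Ivy=1, Jack=0, Dave=2, Hank=4, Nate=5, Priya=3. That makes 6.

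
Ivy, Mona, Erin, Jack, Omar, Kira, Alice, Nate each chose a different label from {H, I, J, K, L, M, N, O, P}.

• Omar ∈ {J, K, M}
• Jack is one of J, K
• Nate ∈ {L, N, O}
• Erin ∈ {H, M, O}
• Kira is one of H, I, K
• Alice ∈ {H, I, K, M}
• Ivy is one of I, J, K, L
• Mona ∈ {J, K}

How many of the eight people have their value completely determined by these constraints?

4

Among the 8 variables, N fits only Nate (and all 8 values in {H, I, J, K, L, M, N, O} must be used), so Nate = N.
The 7 still-open variables draw from only 7 values {H, I, J, K, L, M, O}, so each is used; only Ivy can be L, hence Ivy = L.
Among the 6 still-open variables, O fits only Erin (and all 6 values in {H, I, J, K, M, O} must be used), so Erin = O.
The 2 variables Mona and Jack are confined to {J, K}, which locks those values in; drop them from Omar, Kira, Alice.
Omar must be M (only option left). Strike M from Alice.
Determined: Ivy=L, Erin=O, Omar=M, Nate=N. The other people each still have more than one consistent value. That makes 4.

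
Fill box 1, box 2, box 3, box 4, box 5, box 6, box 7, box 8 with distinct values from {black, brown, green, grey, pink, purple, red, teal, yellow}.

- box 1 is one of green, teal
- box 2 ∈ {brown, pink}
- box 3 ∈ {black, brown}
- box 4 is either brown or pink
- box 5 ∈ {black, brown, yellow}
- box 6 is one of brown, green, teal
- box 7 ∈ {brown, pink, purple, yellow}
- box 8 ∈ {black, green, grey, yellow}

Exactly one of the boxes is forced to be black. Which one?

box 3

The 8 variables draw from only 8 values {black, brown, green, grey, pink, purple, teal, yellow}, so each is used; only box 8 can be grey, hence box 8 = grey.
The 7 still-open variables draw from only 7 values {black, brown, green, pink, purple, teal, yellow}, so each is used; only box 7 can be purple, hence box 7 = purple.
The 6 still-open variables together cover exactly {black, brown, green, pink, teal, yellow} — 6 values for 6 variables — and yellow appears only in box 5's list, so box 5 = yellow.
The 5 still-open variables draw from only 5 values {black, brown, green, pink, teal}, so each is used; only box 3 can be black, hence box 3 = black.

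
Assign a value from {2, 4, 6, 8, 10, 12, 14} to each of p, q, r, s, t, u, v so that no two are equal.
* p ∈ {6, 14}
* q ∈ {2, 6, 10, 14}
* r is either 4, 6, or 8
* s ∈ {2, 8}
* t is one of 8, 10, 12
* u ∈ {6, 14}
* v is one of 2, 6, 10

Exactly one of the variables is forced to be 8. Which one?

s

Among the 7 variables, 4 fits only r (and all 7 values in {2, 4, 6, 8, 10, 12, 14} must be used), so r = 4.
The 6 still-open variables together cover exactly {2, 6, 8, 10, 12, 14} — 6 values for 6 variables — and 12 appears only in t's list, so t = 12.
Among the 5 still-open variables, 8 fits only s (and all 5 values in {2, 6, 8, 10, 14} must be used), so s = 8.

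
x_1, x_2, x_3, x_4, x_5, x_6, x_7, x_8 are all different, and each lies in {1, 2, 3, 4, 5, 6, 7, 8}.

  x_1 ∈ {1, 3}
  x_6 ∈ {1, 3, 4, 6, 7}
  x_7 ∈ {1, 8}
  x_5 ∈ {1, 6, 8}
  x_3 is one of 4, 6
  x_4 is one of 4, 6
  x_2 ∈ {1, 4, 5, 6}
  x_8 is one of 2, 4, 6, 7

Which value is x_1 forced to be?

The 8 variables draw from only 8 values {1, 2, 3, 4, 5, 6, 7, 8}, so each is used; only x_8 can be 2, hence x_8 = 2.
Among the 7 still-open variables, 5 fits only x_2 (and all 7 values in {1, 3, 4, 5, 6, 7, 8} must be used), so x_2 = 5.
Among the 6 still-open variables, 7 fits only x_6 (and all 6 values in {1, 3, 4, 6, 7, 8} must be used), so x_6 = 7.
The 5 still-open variables draw from only 5 values {1, 3, 4, 6, 8}, so each is used; only x_1 can be 3, hence x_1 = 3.

3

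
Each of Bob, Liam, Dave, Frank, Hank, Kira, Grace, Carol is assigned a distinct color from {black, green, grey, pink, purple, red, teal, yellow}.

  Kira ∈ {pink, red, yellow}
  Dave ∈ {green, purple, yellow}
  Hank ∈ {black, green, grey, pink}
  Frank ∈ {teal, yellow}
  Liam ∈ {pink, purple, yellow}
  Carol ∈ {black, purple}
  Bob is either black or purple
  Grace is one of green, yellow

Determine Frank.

teal

The 8 variables together cover exactly {black, green, grey, pink, purple, red, teal, yellow} — 8 values for 8 variables — and grey appears only in Hank's list, so Hank = grey.
The 7 still-open variables draw from only 7 values {black, green, pink, purple, red, teal, yellow}, so each is used; only Kira can be red, hence Kira = red.
The 6 still-open variables together cover exactly {black, green, pink, purple, teal, yellow} — 6 values for 6 variables — and pink appears only in Liam's list, so Liam = pink.
The 5 still-open variables draw from only 5 values {black, green, purple, teal, yellow}, so each is used; only Frank can be teal, hence Frank = teal.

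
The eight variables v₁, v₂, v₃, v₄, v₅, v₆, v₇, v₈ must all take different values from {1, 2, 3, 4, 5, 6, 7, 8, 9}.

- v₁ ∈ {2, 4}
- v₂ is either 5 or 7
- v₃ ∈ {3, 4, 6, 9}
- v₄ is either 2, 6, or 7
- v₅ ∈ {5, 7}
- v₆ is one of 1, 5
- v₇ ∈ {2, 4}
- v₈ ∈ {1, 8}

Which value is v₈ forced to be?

8

The 2 variables v₁ and v₇ are confined to {2, 4}, which locks those values in; drop them from v₃, v₄.
v₂ and v₅ between them cover only {5, 7} — a naked pair. Remove those values from v₄, v₆.
v₄ has just one choice, so v₄ = 6. So v₃ can't be 6.
v₆ has just one choice, so v₆ = 1. Strike 1 from v₈.
So v₈ = 8.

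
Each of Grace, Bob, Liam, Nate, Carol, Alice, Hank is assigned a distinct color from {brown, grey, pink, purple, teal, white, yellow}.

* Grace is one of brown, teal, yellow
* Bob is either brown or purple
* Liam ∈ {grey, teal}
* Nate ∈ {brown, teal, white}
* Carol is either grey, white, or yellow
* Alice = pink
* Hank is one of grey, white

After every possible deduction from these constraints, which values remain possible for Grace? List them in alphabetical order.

Alice has just one choice, so Alice = pink.
The 6 still-open variables together cover exactly {brown, grey, purple, teal, white, yellow} — 6 values for 6 variables — and purple appears only in Bob's list, so Bob = purple.
No further eliminations apply; Grace can still be any of brown, teal, yellow.

brown, teal, yellow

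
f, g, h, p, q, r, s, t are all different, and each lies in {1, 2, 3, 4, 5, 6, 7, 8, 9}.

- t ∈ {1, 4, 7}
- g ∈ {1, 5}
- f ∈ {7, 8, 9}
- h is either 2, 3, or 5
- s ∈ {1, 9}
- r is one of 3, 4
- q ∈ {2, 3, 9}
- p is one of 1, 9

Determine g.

Among the 8 variables, 8 fits only f (and all 8 values in {1, 2, 3, 4, 5, 7, 8, 9} must be used), so f = 8.
The 7 still-open variables draw from only 7 values {1, 2, 3, 4, 5, 7, 9}, so each is used; only t can be 7, hence t = 7.
The 6 still-open variables together cover exactly {1, 2, 3, 4, 5, 9} — 6 values for 6 variables — and 4 appears only in r's list, so r = 4.
The 2 variables p and s are confined to {1, 9}, which locks those values in; drop them from g, q.
So g = 5.

5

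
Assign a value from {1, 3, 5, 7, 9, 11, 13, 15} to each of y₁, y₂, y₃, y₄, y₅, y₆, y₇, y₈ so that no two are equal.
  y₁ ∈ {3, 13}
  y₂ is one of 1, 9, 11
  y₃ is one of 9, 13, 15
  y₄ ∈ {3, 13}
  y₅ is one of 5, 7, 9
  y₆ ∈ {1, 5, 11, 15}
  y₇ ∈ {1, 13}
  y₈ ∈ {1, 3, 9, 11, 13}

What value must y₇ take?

Among the 8 variables, 7 fits only y₅ (and all 8 values in {1, 3, 5, 7, 9, 11, 13, 15} must be used), so y₅ = 7.
Among the 7 still-open variables, 5 fits only y₆ (and all 7 values in {1, 3, 5, 9, 11, 13, 15} must be used), so y₆ = 5.
Among the 6 still-open variables, 15 fits only y₃ (and all 6 values in {1, 3, 9, 11, 13, 15} must be used), so y₃ = 15.
y₁ and y₄ between them cover only {3, 13} — a naked pair. Remove those values from y₇, y₈.
So y₇ = 1.

1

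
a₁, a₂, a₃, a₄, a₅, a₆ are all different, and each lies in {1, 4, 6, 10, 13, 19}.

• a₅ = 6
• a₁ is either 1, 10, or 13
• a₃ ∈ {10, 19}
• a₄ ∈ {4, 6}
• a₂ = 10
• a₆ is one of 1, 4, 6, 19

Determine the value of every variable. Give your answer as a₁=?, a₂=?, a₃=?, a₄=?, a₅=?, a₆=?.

a₂ must be 10 (only option left). Eliminate 10 elsewhere: a₁, a₃.
a₃ must be 19 (only option left). Strike 19 from a₆.
a₅ has just one choice, so a₅ = 6. Strike 6 from a₄, a₆.
a₄'s domain is down to {4}, so a₄ = 4. Remove 4 from a₆.
That leaves a₆ = 1. Remove 1 from a₁.
a₁ must be 13 (only option left).

a₁=13, a₂=10, a₃=19, a₄=4, a₅=6, a₆=1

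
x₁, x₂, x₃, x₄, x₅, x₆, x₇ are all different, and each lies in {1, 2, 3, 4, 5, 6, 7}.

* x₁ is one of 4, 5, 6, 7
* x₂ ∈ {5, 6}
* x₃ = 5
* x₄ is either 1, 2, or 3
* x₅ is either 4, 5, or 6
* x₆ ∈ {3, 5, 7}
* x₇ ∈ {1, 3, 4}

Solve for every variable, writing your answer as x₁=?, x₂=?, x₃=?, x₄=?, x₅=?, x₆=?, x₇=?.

x₁=7, x₂=6, x₃=5, x₄=2, x₅=4, x₆=3, x₇=1

x₃ has just one choice, so x₃ = 5. Remove 5 from x₁, x₂, x₅, x₆.
x₂ has just one choice, so x₂ = 6. Strike 6 from x₁, x₅.
x₅'s domain is down to {4}, so x₅ = 4. Remove 4 from x₁, x₇.
x₁'s domain is down to {7}, so x₁ = 7. Eliminate 7 elsewhere: x₆.
That leaves x₆ = 3. Remove 3 from x₄, x₇.
x₇'s domain is down to {1}, so x₇ = 1. Remove 1 from x₄.
x₄'s domain is down to {2}, so x₄ = 2.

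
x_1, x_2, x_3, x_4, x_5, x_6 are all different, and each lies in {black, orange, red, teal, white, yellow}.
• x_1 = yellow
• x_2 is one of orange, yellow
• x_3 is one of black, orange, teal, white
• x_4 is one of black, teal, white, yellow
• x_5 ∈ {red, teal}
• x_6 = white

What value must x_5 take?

x_1 has just one choice, so x_1 = yellow. So x_2, x_4 can't be yellow.
x_2's domain is down to {orange}, so x_2 = orange. Remove orange from x_3.
x_6 must be white (only option left). Remove white from x_3, x_4.
Among the 3 still-open variables, red fits only x_5 (and all 3 values in {black, red, teal} must be used), so x_5 = red.

red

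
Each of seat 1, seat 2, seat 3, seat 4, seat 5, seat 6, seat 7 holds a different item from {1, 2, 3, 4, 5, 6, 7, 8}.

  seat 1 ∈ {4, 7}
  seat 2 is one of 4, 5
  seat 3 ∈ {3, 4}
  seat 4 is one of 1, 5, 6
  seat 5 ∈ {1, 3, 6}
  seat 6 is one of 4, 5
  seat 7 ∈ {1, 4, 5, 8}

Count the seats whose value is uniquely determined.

3

Among the 7 variables, 7 fits only seat 1 (and all 7 values in {1, 3, 4, 5, 6, 7, 8} must be used), so seat 1 = 7.
The 6 still-open variables together cover exactly {1, 3, 4, 5, 6, 8} — 6 values for 6 variables — and 8 appears only in seat 7's list, so seat 7 = 8.
seat 2 and seat 6 between them cover only {4, 5} — a naked pair. Remove those values from seat 3, seat 4.
seat 3 has just one choice, so seat 3 = 3. Strike 3 from seat 5.
Determined: seat 1=7, seat 3=3, seat 7=8. The other seats each still have more than one consistent value. That makes 3.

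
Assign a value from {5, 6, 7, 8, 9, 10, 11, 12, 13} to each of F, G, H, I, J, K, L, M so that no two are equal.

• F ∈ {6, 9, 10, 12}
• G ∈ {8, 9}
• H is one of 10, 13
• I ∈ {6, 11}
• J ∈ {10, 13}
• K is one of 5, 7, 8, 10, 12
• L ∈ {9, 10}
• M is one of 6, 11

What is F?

12

H and J between them cover only {10, 13} — a naked pair. Remove those values from F, K, L.
That leaves L = 9. Eliminate 9 elsewhere: F, G.
G has just one choice, so G = 8. Eliminate 8 elsewhere: K.
I and M between them cover only {6, 11} — a naked pair. Remove those values from F.
So F = 12.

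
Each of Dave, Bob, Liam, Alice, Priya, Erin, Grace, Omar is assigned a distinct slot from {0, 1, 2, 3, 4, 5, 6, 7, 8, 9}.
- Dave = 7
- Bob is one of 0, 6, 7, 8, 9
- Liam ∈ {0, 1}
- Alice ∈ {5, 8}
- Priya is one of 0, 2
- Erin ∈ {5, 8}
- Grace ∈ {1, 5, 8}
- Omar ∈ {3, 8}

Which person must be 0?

Liam

Dave's domain is down to {7}, so Dave = 7. Remove 7 from Bob.
Alice and Erin share exactly the 2 values {5, 8}; by pigeonhole those values go to them, so strike 5, 8 from Bob, Grace, Omar.
Grace must be 1 (only option left). Eliminate 1 elsewhere: Liam.
So 0 goes to Liam.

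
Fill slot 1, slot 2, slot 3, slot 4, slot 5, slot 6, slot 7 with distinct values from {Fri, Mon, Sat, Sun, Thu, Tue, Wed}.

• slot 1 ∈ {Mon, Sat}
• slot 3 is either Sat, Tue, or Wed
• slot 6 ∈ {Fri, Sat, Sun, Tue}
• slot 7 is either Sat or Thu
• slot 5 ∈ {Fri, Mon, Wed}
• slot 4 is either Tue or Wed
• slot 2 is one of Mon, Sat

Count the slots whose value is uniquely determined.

3

Among the 7 variables, Sun fits only slot 6 (and all 7 values in {Fri, Mon, Sat, Sun, Thu, Tue, Wed} must be used), so slot 6 = Sun.
The 6 still-open variables together cover exactly {Fri, Mon, Sat, Thu, Tue, Wed} — 6 values for 6 variables — and Fri appears only in slot 5's list, so slot 5 = Fri.
The 5 still-open variables together cover exactly {Mon, Sat, Thu, Tue, Wed} — 5 values for 5 variables — and Thu appears only in slot 7's list, so slot 7 = Thu.
The 2 variables slot 1 and slot 2 are confined to {Mon, Sat}, which locks those values in; drop them from slot 3.
Determined: slot 5=Fri, slot 6=Sun, slot 7=Thu. The other slots each still have more than one consistent value. That makes 3.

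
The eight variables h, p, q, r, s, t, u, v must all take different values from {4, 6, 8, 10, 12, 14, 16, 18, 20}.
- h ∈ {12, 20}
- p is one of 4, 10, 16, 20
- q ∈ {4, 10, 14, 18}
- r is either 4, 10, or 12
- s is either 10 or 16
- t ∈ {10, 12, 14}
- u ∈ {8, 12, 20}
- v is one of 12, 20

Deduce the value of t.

The 8 variables together cover exactly {4, 8, 10, 12, 14, 16, 18, 20} — 8 values for 8 variables — and 8 appears only in u's list, so u = 8.
Among the 7 still-open variables, 18 fits only q (and all 7 values in {4, 10, 12, 14, 16, 18, 20} must be used), so q = 18.
The 6 still-open variables together cover exactly {4, 10, 12, 14, 16, 20} — 6 values for 6 variables — and 14 appears only in t's list, so t = 14.

14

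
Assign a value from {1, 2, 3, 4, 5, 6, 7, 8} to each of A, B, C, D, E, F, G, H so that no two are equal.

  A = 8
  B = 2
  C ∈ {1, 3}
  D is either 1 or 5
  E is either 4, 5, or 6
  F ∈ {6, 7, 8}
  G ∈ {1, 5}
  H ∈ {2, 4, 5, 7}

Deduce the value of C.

A's domain is down to {8}, so A = 8. Eliminate 8 elsewhere: F.
That leaves B = 2. Remove 2 from H.
The 6 still-open variables together cover exactly {1, 3, 4, 5, 6, 7} — 6 values for 6 variables — and 3 appears only in C's list, so C = 3.

3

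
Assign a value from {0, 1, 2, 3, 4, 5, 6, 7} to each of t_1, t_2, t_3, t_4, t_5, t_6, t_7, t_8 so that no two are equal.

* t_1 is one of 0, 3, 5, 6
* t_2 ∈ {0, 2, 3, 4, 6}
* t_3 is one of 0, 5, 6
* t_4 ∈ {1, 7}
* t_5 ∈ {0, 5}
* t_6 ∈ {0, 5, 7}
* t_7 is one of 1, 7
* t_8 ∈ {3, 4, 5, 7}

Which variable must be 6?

The 8 variables together cover exactly {0, 1, 2, 3, 4, 5, 6, 7} — 8 values for 8 variables — and 2 appears only in t_2's list, so t_2 = 2.
The 7 still-open variables together cover exactly {0, 1, 3, 4, 5, 6, 7} — 7 values for 7 variables — and 4 appears only in t_8's list, so t_8 = 4.
The 6 still-open variables draw from only 6 values {0, 1, 3, 5, 6, 7}, so each is used; only t_1 can be 3, hence t_1 = 3.
Among the 5 still-open variables, 6 fits only t_3 (and all 5 values in {0, 1, 5, 6, 7} must be used), so t_3 = 6.

t_3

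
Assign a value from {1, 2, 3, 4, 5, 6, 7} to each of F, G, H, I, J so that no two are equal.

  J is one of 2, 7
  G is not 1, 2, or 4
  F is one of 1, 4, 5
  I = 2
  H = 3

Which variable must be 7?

J

H must be 3 (only option left). Remove 3 from G.
I has just one choice, so I = 2. Strike 2 from J.
So 7 goes to J.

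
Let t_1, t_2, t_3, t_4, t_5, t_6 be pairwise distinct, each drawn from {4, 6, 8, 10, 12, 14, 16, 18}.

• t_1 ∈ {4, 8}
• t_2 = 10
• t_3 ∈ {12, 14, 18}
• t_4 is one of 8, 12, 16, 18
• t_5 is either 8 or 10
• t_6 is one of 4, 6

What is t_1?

4

t_2 must be 10 (only option left). Remove 10 from t_5.
That leaves t_5 = 8. Strike 8 from t_1, t_4.
So t_1 = 4.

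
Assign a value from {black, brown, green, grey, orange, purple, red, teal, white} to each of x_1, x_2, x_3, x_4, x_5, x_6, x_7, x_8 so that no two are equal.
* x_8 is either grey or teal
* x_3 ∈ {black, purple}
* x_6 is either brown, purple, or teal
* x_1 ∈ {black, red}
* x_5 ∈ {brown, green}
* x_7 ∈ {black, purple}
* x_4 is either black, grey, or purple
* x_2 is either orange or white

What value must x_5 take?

x_3 and x_7 between them cover only {black, purple} — a naked pair. Remove those values from x_1, x_4, x_6.
That leaves x_1 = red.
x_4 must be grey (only option left). Eliminate grey elsewhere: x_8.
x_8's domain is down to {teal}, so x_8 = teal. So x_6 can't be teal.
That leaves x_6 = brown. So x_5 can't be brown.
So x_5 = green.

green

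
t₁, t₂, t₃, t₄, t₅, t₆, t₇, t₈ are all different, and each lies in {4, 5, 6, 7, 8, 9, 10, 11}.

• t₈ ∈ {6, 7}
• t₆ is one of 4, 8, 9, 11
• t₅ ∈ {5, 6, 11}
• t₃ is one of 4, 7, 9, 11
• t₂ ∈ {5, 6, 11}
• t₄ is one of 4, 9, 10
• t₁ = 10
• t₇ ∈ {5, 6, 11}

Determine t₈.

7

t₁ must be 10 (only option left). Eliminate 10 elsewhere: t₄.
The 7 still-open variables together cover exactly {4, 5, 6, 7, 8, 9, 11} — 7 values for 7 variables — and 8 appears only in t₆'s list, so t₆ = 8.
t₂, t₅, t₇ between them cover only {5, 6, 11} — a naked triple. Remove those values from t₃, t₈.
So t₈ = 7.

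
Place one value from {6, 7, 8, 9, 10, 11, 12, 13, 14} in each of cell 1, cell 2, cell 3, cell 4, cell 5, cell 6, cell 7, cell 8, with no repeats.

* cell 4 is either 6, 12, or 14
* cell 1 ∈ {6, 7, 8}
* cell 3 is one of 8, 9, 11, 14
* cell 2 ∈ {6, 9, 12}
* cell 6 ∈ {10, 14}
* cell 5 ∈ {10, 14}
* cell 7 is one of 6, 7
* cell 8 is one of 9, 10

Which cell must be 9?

Among the 8 variables, 11 fits only cell 3 (and all 8 values in {6, 7, 8, 9, 10, 11, 12, 14} must be used), so cell 3 = 11.
The 7 still-open variables draw from only 7 values {6, 7, 8, 9, 10, 12, 14}, so each is used; only cell 1 can be 8, hence cell 1 = 8.
The 6 still-open variables draw from only 6 values {6, 7, 9, 10, 12, 14}, so each is used; only cell 7 can be 7, hence cell 7 = 7.
cell 5 and cell 6 between them cover only {10, 14} — a naked pair. Remove those values from cell 4, cell 8.
So 9 goes to cell 8.

cell 8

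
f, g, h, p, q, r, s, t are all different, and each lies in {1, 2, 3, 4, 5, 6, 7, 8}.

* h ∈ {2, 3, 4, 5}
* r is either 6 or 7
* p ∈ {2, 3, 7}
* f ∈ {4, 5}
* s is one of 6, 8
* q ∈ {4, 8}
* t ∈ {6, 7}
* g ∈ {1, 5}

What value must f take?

The 8 variables together cover exactly {1, 2, 3, 4, 5, 6, 7, 8} — 8 values for 8 variables — and 1 appears only in g's list, so g = 1.
The 2 variables r and t are confined to {6, 7}, which locks those values in; drop them from p, s.
s must be 8 (only option left). Remove 8 from q.
q's domain is down to {4}, so q = 4. Remove 4 from f, h.
So f = 5.

5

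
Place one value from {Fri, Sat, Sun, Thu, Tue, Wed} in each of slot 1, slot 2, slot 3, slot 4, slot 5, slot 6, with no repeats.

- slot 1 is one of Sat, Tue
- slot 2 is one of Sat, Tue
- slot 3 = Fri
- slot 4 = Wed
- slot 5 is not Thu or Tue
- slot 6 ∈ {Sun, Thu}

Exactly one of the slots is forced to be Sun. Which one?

slot 3 has just one choice, so slot 3 = Fri. Remove Fri from slot 5.
slot 4 has just one choice, so slot 4 = Wed. Remove Wed from slot 5.
The 4 still-open variables together cover exactly {Sat, Sun, Thu, Tue} — 4 values for 4 variables — and Thu appears only in slot 6's list, so slot 6 = Thu.
The 3 still-open variables draw from only 3 values {Sat, Sun, Tue}, so each is used; only slot 5 can be Sun, hence slot 5 = Sun.

slot 5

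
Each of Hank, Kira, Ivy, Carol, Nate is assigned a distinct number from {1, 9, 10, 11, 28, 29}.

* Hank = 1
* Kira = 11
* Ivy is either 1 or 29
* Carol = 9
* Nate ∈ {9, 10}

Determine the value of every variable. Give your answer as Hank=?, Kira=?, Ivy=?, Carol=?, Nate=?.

Hank must be 1 (only option left). So Ivy can't be 1.
That leaves Kira = 11.
Ivy's domain is down to {29}, so Ivy = 29.
Carol must be 9 (only option left). Remove 9 from Nate.
Nate has just one choice, so Nate = 10.

Hank=1, Kira=11, Ivy=29, Carol=9, Nate=10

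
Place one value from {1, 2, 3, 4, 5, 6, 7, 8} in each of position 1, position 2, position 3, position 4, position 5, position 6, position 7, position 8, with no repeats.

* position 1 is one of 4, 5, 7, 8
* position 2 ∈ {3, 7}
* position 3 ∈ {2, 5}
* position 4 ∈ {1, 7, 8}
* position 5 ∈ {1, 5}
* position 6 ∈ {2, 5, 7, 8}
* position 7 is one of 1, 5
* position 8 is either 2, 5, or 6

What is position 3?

2

Among the 8 variables, 3 fits only position 2 (and all 8 values in {1, 2, 3, 4, 5, 6, 7, 8} must be used), so position 2 = 3.
The 7 still-open variables together cover exactly {1, 2, 4, 5, 6, 7, 8} — 7 values for 7 variables — and 4 appears only in position 1's list, so position 1 = 4.
The 6 still-open variables draw from only 6 values {1, 2, 5, 6, 7, 8}, so each is used; only position 8 can be 6, hence position 8 = 6.
The 2 variables position 5 and position 7 are confined to {1, 5}, which locks those values in; drop them from position 3, position 4, position 6.
So position 3 = 2.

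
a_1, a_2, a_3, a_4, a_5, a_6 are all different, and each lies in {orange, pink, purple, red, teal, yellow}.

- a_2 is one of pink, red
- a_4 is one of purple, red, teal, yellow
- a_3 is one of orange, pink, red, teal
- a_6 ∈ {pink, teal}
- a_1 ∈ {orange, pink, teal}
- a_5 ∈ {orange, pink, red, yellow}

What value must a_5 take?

yellow

The 6 variables draw from only 6 values {orange, pink, purple, red, teal, yellow}, so each is used; only a_4 can be purple, hence a_4 = purple.
Among the 5 still-open variables, yellow fits only a_5 (and all 5 values in {orange, pink, red, teal, yellow} must be used), so a_5 = yellow.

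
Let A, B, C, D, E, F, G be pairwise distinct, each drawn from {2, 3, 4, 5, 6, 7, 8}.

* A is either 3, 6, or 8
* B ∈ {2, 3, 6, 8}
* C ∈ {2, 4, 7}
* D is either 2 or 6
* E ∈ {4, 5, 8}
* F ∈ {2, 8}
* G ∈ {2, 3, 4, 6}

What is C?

7

The 7 variables together cover exactly {2, 3, 4, 5, 6, 7, 8} — 7 values for 7 variables — and 5 appears only in E's list, so E = 5.
Among the 6 still-open variables, 7 fits only C (and all 6 values in {2, 3, 4, 6, 7, 8} must be used), so C = 7.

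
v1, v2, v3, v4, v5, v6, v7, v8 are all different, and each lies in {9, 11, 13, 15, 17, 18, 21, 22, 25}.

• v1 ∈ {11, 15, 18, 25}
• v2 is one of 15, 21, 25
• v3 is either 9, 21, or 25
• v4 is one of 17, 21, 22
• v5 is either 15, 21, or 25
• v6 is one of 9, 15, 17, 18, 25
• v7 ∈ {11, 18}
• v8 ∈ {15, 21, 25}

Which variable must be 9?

v3

The 8 variables draw from only 8 values {9, 11, 15, 17, 18, 21, 22, 25}, so each is used; only v4 can be 22, hence v4 = 22.
The 7 still-open variables draw from only 7 values {9, 11, 15, 17, 18, 21, 25}, so each is used; only v6 can be 17, hence v6 = 17.
Among the 6 still-open variables, 9 fits only v3 (and all 6 values in {9, 11, 15, 18, 21, 25} must be used), so v3 = 9.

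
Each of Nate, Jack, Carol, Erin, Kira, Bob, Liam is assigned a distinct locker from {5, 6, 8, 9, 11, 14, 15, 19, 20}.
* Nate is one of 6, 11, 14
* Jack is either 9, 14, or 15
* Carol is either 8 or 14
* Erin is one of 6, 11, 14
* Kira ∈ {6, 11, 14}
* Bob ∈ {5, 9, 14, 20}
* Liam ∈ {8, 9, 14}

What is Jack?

Nate, Erin, Kira share exactly the 3 values {6, 11, 14}; by pigeonhole those values go to them, so strike 6, 11, 14 from Jack, Carol, Bob, Liam.
Carol's domain is down to {8}, so Carol = 8. So Liam can't be 8.
Liam's domain is down to {9}, so Liam = 9. Remove 9 from Jack, Bob.
So Jack = 15.

15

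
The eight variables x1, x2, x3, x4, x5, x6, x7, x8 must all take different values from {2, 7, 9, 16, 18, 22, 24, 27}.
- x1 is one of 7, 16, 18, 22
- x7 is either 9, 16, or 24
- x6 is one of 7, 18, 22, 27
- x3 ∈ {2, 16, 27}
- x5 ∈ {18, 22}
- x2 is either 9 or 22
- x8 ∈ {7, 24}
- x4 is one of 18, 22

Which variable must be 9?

x2

Among the 8 variables, 2 fits only x3 (and all 8 values in {2, 7, 9, 16, 18, 22, 24, 27} must be used), so x3 = 2.
The 7 still-open variables together cover exactly {7, 9, 16, 18, 22, 24, 27} — 7 values for 7 variables — and 27 appears only in x6's list, so x6 = 27.
x4 and x5 share exactly the 2 values {18, 22}; by pigeonhole those values go to them, so strike 18, 22 from x1, x2.
So 9 goes to x2.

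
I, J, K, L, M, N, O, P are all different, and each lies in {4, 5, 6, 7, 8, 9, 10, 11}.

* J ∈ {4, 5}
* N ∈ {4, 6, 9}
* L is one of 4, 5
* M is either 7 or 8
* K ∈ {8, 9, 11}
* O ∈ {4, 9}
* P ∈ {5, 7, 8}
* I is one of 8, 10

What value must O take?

The 8 variables draw from only 8 values {4, 5, 6, 7, 8, 9, 10, 11}, so each is used; only N can be 6, hence N = 6.
The 7 still-open variables draw from only 7 values {4, 5, 7, 8, 9, 10, 11}, so each is used; only I can be 10, hence I = 10.
The 6 still-open variables together cover exactly {4, 5, 7, 8, 9, 11} — 6 values for 6 variables — and 11 appears only in K's list, so K = 11.
The 5 still-open variables together cover exactly {4, 5, 7, 8, 9} — 5 values for 5 variables — and 9 appears only in O's list, so O = 9.

9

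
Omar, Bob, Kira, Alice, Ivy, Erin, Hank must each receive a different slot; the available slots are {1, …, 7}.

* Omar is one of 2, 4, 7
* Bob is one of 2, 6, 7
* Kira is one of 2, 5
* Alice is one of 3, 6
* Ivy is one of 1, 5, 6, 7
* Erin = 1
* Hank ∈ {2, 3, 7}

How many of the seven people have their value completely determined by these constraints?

2

Erin's domain is down to {1}, so Erin = 1. So Ivy can't be 1.
Among the 6 still-open variables, 4 fits only Omar (and all 6 values in {2, 3, 4, 5, 6, 7} must be used), so Omar = 4.
Determined: Omar=4, Erin=1. The other people each still have more than one consistent value. That makes 2.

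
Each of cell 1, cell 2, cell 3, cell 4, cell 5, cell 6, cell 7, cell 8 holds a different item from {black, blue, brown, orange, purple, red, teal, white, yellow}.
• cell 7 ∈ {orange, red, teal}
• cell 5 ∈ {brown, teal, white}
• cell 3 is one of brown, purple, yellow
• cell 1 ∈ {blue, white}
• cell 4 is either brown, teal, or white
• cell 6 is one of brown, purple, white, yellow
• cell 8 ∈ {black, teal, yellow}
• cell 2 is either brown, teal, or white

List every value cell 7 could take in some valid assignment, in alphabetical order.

orange, red

The 3 variables cell 2, cell 4, cell 5 are confined to {brown, teal, white}, which locks those values in; drop them from cell 1, cell 3, cell 6, cell 7, cell 8.
That leaves cell 1 = blue.
cell 3 and cell 6 between them cover only {purple, yellow} — a naked pair. Remove those values from cell 8.
cell 8 has just one choice, so cell 8 = black.
No further eliminations apply; cell 7 can still be any of orange, red.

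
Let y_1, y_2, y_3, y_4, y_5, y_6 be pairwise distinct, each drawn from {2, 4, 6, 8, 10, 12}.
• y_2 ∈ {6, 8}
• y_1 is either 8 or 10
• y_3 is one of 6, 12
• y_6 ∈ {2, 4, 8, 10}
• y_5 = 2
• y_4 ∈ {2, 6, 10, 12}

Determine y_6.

4

y_5's domain is down to {2}, so y_5 = 2. Eliminate 2 elsewhere: y_4, y_6.
Among the 5 still-open variables, 4 fits only y_6 (and all 5 values in {4, 6, 8, 10, 12} must be used), so y_6 = 4.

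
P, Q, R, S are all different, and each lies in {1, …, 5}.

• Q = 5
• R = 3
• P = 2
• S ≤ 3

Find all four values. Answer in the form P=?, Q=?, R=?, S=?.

P must be 2 (only option left). Remove 2 from S.
Q's domain is down to {5}, so Q = 5.
R must be 3 (only option left). Eliminate 3 elsewhere: S.
S must be 1 (only option left).

P=2, Q=5, R=3, S=1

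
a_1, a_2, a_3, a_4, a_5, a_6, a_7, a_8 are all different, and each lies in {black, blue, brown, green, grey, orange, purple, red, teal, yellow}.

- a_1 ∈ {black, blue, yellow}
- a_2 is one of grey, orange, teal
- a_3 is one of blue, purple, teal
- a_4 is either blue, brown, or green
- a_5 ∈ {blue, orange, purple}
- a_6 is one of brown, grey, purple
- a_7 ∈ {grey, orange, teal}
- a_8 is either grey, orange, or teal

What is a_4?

green

The 3 variables a_2, a_7, a_8 are confined to {grey, orange, teal}, which locks those values in; drop them from a_3, a_5, a_6.
a_3 and a_5 share exactly the 2 values {blue, purple}; by pigeonhole those values go to them, so strike blue, purple from a_1, a_4, a_6.
That leaves a_6 = brown. Eliminate brown elsewhere: a_4.
So a_4 = green.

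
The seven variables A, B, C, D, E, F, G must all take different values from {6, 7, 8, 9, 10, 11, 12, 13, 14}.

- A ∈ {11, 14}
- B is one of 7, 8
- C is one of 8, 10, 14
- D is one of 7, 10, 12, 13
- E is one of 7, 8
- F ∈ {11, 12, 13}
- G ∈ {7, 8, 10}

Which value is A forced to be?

11

B and E share exactly the 2 values {7, 8}; by pigeonhole those values go to them, so strike 7, 8 from C, D, G.
G has just one choice, so G = 10. Strike 10 from C, D.
C has just one choice, so C = 14. Strike 14 from A.
So A = 11.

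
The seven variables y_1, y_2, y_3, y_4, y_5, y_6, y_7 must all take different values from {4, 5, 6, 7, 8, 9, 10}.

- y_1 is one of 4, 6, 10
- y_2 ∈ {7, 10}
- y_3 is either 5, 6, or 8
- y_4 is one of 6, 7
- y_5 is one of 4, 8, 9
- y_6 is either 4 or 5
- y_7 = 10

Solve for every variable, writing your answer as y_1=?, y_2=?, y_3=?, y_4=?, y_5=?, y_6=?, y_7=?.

y_1=4, y_2=7, y_3=8, y_4=6, y_5=9, y_6=5, y_7=10

y_7's domain is down to {10}, so y_7 = 10. Strike 10 from y_1, y_2.
y_2 has just one choice, so y_2 = 7. Remove 7 from y_4.
y_4 has just one choice, so y_4 = 6. Strike 6 from y_1, y_3.
y_1 must be 4 (only option left). So y_5, y_6 can't be 4.
y_6's domain is down to {5}, so y_6 = 5. So y_3 can't be 5.
y_3 must be 8 (only option left). Eliminate 8 elsewhere: y_5.
y_5's domain is down to {9}, so y_5 = 9.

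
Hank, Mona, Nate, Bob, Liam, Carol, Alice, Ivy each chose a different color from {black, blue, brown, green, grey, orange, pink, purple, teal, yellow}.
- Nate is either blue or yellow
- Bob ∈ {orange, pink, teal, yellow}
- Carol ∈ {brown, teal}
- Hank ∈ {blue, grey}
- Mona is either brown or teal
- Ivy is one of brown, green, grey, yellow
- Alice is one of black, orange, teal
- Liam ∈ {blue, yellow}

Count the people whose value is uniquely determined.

The 2 variables Mona and Carol are confined to {brown, teal}, which locks those values in; drop them from Bob, Alice, Ivy.
Nate and Liam share exactly the 2 values {blue, yellow}; by pigeonhole those values go to them, so strike blue, yellow from Hank, Bob, Ivy.
Hank must be grey (only option left). Remove grey from Ivy.
Ivy has just one choice, so Ivy = green.
Determined: Hank=grey, Ivy=green. The other people each still have more than one consistent value. That makes 2.

2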